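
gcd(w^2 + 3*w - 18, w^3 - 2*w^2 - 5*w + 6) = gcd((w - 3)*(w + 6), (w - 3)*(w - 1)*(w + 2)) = w - 3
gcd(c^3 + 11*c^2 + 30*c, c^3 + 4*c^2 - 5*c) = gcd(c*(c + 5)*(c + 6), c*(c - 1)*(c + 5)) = c^2 + 5*c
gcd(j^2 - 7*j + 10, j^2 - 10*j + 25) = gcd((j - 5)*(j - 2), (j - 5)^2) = j - 5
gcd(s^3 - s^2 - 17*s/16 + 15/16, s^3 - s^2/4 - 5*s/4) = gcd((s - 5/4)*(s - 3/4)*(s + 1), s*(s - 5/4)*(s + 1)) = s^2 - s/4 - 5/4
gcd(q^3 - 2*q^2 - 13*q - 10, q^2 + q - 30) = q - 5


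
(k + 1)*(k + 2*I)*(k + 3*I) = k^3 + k^2 + 5*I*k^2 - 6*k + 5*I*k - 6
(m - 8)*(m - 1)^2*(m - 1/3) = m^4 - 31*m^3/3 + 61*m^2/3 - 41*m/3 + 8/3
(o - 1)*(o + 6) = o^2 + 5*o - 6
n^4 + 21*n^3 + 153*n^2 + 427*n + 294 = (n + 1)*(n + 6)*(n + 7)^2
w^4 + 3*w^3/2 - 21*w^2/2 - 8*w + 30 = (w - 2)^2*(w + 5/2)*(w + 3)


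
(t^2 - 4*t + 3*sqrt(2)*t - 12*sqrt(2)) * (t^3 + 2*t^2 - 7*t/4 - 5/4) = t^5 - 2*t^4 + 3*sqrt(2)*t^4 - 39*t^3/4 - 6*sqrt(2)*t^3 - 117*sqrt(2)*t^2/4 + 23*t^2/4 + 5*t + 69*sqrt(2)*t/4 + 15*sqrt(2)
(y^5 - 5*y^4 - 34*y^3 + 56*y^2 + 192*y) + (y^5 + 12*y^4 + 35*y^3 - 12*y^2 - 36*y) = 2*y^5 + 7*y^4 + y^3 + 44*y^2 + 156*y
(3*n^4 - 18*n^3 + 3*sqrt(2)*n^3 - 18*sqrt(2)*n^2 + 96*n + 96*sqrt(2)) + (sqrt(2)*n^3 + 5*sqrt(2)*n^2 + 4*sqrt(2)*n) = 3*n^4 - 18*n^3 + 4*sqrt(2)*n^3 - 13*sqrt(2)*n^2 + 4*sqrt(2)*n + 96*n + 96*sqrt(2)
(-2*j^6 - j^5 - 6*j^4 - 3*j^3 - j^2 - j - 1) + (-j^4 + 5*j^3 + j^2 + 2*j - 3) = -2*j^6 - j^5 - 7*j^4 + 2*j^3 + j - 4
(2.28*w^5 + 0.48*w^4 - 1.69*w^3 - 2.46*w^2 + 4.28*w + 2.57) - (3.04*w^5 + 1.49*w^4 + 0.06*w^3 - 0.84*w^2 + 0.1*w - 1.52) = -0.76*w^5 - 1.01*w^4 - 1.75*w^3 - 1.62*w^2 + 4.18*w + 4.09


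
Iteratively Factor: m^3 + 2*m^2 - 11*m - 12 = (m - 3)*(m^2 + 5*m + 4) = (m - 3)*(m + 4)*(m + 1)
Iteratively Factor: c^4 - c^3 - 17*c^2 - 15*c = (c + 3)*(c^3 - 4*c^2 - 5*c) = c*(c + 3)*(c^2 - 4*c - 5) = c*(c - 5)*(c + 3)*(c + 1)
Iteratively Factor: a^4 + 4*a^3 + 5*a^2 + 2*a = (a)*(a^3 + 4*a^2 + 5*a + 2) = a*(a + 2)*(a^2 + 2*a + 1) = a*(a + 1)*(a + 2)*(a + 1)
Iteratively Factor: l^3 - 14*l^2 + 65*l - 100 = (l - 4)*(l^2 - 10*l + 25) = (l - 5)*(l - 4)*(l - 5)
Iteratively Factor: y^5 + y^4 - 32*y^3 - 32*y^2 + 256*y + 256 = (y + 4)*(y^4 - 3*y^3 - 20*y^2 + 48*y + 64) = (y - 4)*(y + 4)*(y^3 + y^2 - 16*y - 16) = (y - 4)*(y + 4)^2*(y^2 - 3*y - 4) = (y - 4)^2*(y + 4)^2*(y + 1)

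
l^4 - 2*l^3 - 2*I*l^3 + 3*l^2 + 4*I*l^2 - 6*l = l*(l - 2)*(l - 3*I)*(l + I)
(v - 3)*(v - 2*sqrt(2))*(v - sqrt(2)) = v^3 - 3*sqrt(2)*v^2 - 3*v^2 + 4*v + 9*sqrt(2)*v - 12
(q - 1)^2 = q^2 - 2*q + 1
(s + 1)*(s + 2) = s^2 + 3*s + 2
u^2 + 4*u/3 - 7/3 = (u - 1)*(u + 7/3)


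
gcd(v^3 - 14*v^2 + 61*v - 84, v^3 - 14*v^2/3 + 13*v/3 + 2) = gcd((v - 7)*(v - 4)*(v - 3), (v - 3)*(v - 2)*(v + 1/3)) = v - 3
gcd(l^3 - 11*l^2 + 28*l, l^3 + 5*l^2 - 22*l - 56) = l - 4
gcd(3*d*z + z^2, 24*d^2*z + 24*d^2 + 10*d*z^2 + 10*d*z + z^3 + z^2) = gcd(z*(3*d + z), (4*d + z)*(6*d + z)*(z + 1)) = 1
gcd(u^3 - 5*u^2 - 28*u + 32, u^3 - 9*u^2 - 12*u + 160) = u^2 - 4*u - 32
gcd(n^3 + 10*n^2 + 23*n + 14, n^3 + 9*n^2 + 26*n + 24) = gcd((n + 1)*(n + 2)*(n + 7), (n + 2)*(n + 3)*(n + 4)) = n + 2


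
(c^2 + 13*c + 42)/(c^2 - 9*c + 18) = (c^2 + 13*c + 42)/(c^2 - 9*c + 18)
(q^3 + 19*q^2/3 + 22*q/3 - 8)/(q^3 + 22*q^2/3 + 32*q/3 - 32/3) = (q + 3)/(q + 4)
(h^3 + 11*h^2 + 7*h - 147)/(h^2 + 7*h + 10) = (h^3 + 11*h^2 + 7*h - 147)/(h^2 + 7*h + 10)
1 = 1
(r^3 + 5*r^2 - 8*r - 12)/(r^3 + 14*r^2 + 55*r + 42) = (r - 2)/(r + 7)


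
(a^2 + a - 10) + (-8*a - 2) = a^2 - 7*a - 12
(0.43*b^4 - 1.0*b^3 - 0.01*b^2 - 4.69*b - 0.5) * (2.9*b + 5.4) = 1.247*b^5 - 0.578*b^4 - 5.429*b^3 - 13.655*b^2 - 26.776*b - 2.7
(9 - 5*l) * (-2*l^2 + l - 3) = 10*l^3 - 23*l^2 + 24*l - 27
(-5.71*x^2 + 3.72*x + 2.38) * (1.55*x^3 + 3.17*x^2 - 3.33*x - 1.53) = -8.8505*x^5 - 12.3347*x^4 + 34.4957*x^3 + 3.8933*x^2 - 13.617*x - 3.6414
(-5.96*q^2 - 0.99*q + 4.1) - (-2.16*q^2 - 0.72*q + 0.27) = -3.8*q^2 - 0.27*q + 3.83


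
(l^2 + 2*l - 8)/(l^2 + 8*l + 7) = (l^2 + 2*l - 8)/(l^2 + 8*l + 7)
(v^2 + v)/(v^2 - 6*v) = (v + 1)/(v - 6)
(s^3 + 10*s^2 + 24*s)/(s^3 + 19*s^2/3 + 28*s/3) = 3*(s + 6)/(3*s + 7)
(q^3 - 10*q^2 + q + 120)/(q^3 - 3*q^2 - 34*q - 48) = (q - 5)/(q + 2)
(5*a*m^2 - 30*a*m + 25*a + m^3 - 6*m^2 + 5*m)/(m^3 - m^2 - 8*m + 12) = (5*a*m^2 - 30*a*m + 25*a + m^3 - 6*m^2 + 5*m)/(m^3 - m^2 - 8*m + 12)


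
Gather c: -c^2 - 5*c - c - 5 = -c^2 - 6*c - 5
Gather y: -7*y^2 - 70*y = -7*y^2 - 70*y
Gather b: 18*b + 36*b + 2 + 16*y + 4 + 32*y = 54*b + 48*y + 6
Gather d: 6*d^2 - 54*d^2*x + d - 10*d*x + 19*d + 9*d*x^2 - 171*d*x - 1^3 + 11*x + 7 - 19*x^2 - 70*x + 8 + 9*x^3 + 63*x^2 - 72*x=d^2*(6 - 54*x) + d*(9*x^2 - 181*x + 20) + 9*x^3 + 44*x^2 - 131*x + 14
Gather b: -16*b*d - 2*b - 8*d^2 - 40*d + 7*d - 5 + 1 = b*(-16*d - 2) - 8*d^2 - 33*d - 4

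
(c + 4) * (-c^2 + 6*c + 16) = -c^3 + 2*c^2 + 40*c + 64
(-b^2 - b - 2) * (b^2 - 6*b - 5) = -b^4 + 5*b^3 + 9*b^2 + 17*b + 10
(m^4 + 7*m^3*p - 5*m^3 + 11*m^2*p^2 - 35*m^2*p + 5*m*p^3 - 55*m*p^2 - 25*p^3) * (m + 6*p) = m^5 + 13*m^4*p - 5*m^4 + 53*m^3*p^2 - 65*m^3*p + 71*m^2*p^3 - 265*m^2*p^2 + 30*m*p^4 - 355*m*p^3 - 150*p^4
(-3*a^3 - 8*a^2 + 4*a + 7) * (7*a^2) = -21*a^5 - 56*a^4 + 28*a^3 + 49*a^2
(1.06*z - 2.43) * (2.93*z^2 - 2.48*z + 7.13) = 3.1058*z^3 - 9.7487*z^2 + 13.5842*z - 17.3259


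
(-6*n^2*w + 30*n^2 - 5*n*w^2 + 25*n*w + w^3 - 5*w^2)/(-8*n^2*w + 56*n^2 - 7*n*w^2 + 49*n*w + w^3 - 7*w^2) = (-6*n*w + 30*n + w^2 - 5*w)/(-8*n*w + 56*n + w^2 - 7*w)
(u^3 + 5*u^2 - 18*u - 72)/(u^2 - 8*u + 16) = (u^2 + 9*u + 18)/(u - 4)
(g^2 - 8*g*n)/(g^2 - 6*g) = (g - 8*n)/(g - 6)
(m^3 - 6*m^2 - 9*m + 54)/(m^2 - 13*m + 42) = (m^2 - 9)/(m - 7)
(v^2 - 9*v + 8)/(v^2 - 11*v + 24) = (v - 1)/(v - 3)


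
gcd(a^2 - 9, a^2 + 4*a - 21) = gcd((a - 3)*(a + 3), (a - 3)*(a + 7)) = a - 3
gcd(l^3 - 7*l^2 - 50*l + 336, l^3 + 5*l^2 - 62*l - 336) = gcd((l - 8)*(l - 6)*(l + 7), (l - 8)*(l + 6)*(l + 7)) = l^2 - l - 56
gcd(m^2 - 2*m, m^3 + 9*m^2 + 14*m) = m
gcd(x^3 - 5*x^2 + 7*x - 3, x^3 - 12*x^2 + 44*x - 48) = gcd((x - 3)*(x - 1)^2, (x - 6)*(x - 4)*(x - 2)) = 1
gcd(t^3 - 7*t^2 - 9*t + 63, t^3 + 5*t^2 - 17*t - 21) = t - 3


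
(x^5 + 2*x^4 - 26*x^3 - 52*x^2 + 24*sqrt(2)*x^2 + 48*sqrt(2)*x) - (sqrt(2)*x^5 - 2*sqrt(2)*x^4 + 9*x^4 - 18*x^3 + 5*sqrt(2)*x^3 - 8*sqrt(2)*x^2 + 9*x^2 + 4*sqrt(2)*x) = -sqrt(2)*x^5 + x^5 - 7*x^4 + 2*sqrt(2)*x^4 - 8*x^3 - 5*sqrt(2)*x^3 - 61*x^2 + 32*sqrt(2)*x^2 + 44*sqrt(2)*x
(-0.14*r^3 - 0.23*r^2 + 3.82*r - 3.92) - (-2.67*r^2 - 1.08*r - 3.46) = -0.14*r^3 + 2.44*r^2 + 4.9*r - 0.46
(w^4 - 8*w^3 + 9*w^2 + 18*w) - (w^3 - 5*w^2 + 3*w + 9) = w^4 - 9*w^3 + 14*w^2 + 15*w - 9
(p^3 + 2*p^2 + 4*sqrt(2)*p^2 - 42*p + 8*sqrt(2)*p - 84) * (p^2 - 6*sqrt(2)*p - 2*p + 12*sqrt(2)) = p^5 - 2*sqrt(2)*p^4 - 94*p^3 + 260*sqrt(2)*p^2 + 360*p - 1008*sqrt(2)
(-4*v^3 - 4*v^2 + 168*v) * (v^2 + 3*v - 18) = -4*v^5 - 16*v^4 + 228*v^3 + 576*v^2 - 3024*v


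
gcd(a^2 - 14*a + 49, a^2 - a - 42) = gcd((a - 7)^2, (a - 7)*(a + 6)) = a - 7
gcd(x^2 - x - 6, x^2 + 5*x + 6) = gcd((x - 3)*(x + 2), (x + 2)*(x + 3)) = x + 2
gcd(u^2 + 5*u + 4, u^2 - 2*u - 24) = u + 4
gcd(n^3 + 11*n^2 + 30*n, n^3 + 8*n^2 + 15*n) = n^2 + 5*n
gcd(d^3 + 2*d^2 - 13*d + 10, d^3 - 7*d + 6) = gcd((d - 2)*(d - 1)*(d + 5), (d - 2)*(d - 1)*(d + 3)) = d^2 - 3*d + 2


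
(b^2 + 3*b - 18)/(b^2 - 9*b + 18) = (b + 6)/(b - 6)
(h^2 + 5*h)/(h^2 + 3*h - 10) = h/(h - 2)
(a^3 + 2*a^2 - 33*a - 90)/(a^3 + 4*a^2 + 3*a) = (a^2 - a - 30)/(a*(a + 1))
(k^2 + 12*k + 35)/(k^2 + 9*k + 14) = (k + 5)/(k + 2)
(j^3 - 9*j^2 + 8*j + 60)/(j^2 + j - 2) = (j^2 - 11*j + 30)/(j - 1)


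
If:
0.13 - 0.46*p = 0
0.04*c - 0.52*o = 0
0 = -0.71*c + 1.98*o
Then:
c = 0.00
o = 0.00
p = 0.28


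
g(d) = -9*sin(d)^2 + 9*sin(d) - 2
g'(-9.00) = -14.96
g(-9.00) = -7.24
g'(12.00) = 15.74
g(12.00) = -9.42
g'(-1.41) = 4.29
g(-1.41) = -19.65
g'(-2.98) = -11.74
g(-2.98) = -3.68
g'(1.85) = 2.29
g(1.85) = -1.66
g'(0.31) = 3.34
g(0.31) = -0.09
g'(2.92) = -4.92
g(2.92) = -0.46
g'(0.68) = -1.80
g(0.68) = 0.10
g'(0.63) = -1.30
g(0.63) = 0.18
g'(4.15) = -12.92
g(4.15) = -16.06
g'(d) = -18*sin(d)*cos(d) + 9*cos(d)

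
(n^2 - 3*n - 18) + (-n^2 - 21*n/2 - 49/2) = -27*n/2 - 85/2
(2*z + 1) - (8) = 2*z - 7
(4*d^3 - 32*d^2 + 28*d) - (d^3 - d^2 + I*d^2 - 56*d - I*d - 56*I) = 3*d^3 - 31*d^2 - I*d^2 + 84*d + I*d + 56*I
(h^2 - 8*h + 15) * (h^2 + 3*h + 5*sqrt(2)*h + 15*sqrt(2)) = h^4 - 5*h^3 + 5*sqrt(2)*h^3 - 25*sqrt(2)*h^2 - 9*h^2 - 45*sqrt(2)*h + 45*h + 225*sqrt(2)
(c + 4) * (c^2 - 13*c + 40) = c^3 - 9*c^2 - 12*c + 160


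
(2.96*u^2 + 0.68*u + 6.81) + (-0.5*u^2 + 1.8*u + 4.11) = 2.46*u^2 + 2.48*u + 10.92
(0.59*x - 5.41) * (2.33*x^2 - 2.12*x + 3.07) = 1.3747*x^3 - 13.8561*x^2 + 13.2805*x - 16.6087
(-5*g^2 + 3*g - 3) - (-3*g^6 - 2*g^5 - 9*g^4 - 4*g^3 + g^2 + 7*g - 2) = 3*g^6 + 2*g^5 + 9*g^4 + 4*g^3 - 6*g^2 - 4*g - 1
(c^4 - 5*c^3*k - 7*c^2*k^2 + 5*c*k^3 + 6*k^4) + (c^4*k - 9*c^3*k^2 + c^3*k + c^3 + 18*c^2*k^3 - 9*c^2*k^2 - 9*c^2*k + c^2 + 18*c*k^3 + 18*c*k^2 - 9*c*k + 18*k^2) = c^4*k + c^4 - 9*c^3*k^2 - 4*c^3*k + c^3 + 18*c^2*k^3 - 16*c^2*k^2 - 9*c^2*k + c^2 + 23*c*k^3 + 18*c*k^2 - 9*c*k + 6*k^4 + 18*k^2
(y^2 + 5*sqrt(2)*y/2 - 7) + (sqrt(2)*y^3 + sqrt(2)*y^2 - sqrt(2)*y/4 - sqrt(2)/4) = sqrt(2)*y^3 + y^2 + sqrt(2)*y^2 + 9*sqrt(2)*y/4 - 7 - sqrt(2)/4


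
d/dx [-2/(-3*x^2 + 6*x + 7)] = 12*(1 - x)/(-3*x^2 + 6*x + 7)^2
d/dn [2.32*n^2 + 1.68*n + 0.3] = 4.64*n + 1.68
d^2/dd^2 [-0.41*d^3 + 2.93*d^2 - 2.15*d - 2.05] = 5.86 - 2.46*d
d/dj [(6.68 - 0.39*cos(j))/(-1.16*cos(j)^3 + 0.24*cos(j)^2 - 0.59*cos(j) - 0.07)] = (0.9048*cos(j)^3 - 23.34*cos(j)^2 + 3.2064*cos(j) - 3.9685)*sin(j)/(1.3456*cos(j)^6 - 0.5568*cos(j)^5 + 1.4264*cos(j)^4 - 0.1208*cos(j)^3 + 0.3145*cos(j)^2 + 0.0826*cos(j) + 0.0049)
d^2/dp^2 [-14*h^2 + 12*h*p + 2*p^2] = 4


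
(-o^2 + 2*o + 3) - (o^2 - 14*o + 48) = -2*o^2 + 16*o - 45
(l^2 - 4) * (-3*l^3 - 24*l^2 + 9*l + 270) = -3*l^5 - 24*l^4 + 21*l^3 + 366*l^2 - 36*l - 1080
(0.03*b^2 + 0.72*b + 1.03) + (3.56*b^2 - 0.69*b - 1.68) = 3.59*b^2 + 0.03*b - 0.65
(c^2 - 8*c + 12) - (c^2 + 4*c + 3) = 9 - 12*c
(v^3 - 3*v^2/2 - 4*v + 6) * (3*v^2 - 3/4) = 3*v^5 - 9*v^4/2 - 51*v^3/4 + 153*v^2/8 + 3*v - 9/2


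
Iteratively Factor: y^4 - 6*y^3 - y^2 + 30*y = (y + 2)*(y^3 - 8*y^2 + 15*y) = (y - 3)*(y + 2)*(y^2 - 5*y) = y*(y - 3)*(y + 2)*(y - 5)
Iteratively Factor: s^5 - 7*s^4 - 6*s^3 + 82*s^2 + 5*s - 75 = (s - 1)*(s^4 - 6*s^3 - 12*s^2 + 70*s + 75) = (s - 5)*(s - 1)*(s^3 - s^2 - 17*s - 15) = (s - 5)^2*(s - 1)*(s^2 + 4*s + 3) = (s - 5)^2*(s - 1)*(s + 3)*(s + 1)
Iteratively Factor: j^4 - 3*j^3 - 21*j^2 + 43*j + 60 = (j + 4)*(j^3 - 7*j^2 + 7*j + 15) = (j - 5)*(j + 4)*(j^2 - 2*j - 3) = (j - 5)*(j - 3)*(j + 4)*(j + 1)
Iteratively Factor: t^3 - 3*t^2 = (t)*(t^2 - 3*t) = t^2*(t - 3)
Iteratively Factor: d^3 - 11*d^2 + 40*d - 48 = (d - 4)*(d^2 - 7*d + 12) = (d - 4)^2*(d - 3)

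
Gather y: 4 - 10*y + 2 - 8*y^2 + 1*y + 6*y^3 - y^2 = 6*y^3 - 9*y^2 - 9*y + 6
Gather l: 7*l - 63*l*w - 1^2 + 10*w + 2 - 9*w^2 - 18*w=l*(7 - 63*w) - 9*w^2 - 8*w + 1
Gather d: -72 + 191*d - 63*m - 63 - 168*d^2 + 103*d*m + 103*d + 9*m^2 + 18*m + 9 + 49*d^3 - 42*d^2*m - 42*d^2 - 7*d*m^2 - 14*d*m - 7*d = 49*d^3 + d^2*(-42*m - 210) + d*(-7*m^2 + 89*m + 287) + 9*m^2 - 45*m - 126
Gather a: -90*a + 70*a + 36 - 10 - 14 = 12 - 20*a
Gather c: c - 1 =c - 1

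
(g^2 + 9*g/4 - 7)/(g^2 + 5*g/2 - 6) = (4*g - 7)/(2*(2*g - 3))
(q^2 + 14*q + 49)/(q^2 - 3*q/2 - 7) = 2*(q^2 + 14*q + 49)/(2*q^2 - 3*q - 14)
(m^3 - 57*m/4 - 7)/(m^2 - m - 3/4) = (2*m^2 - m - 28)/(2*m - 3)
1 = 1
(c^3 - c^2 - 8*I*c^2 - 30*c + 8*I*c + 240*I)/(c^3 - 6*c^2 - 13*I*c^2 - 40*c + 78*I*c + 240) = (c + 5)/(c - 5*I)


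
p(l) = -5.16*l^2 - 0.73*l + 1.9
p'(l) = -10.32*l - 0.73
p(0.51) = 0.19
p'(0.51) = -5.99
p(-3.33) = -52.89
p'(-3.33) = 33.64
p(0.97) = -3.66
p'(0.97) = -10.74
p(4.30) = -96.65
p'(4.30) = -45.11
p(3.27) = -55.66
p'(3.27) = -34.48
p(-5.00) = -123.45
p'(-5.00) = 50.87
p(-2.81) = -36.79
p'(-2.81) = 28.27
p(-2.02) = -17.68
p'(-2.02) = 20.12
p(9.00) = -422.63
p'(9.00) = -93.61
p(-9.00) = -409.49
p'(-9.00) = 92.15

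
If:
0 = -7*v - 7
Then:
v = -1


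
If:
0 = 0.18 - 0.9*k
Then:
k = 0.20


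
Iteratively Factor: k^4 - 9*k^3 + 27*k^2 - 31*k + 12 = (k - 4)*(k^3 - 5*k^2 + 7*k - 3) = (k - 4)*(k - 1)*(k^2 - 4*k + 3) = (k - 4)*(k - 1)^2*(k - 3)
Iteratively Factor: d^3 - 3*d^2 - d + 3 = (d - 3)*(d^2 - 1) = (d - 3)*(d + 1)*(d - 1)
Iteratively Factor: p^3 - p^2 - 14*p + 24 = (p - 2)*(p^2 + p - 12) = (p - 3)*(p - 2)*(p + 4)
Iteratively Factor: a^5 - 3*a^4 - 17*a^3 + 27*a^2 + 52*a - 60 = (a - 1)*(a^4 - 2*a^3 - 19*a^2 + 8*a + 60) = (a - 5)*(a - 1)*(a^3 + 3*a^2 - 4*a - 12) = (a - 5)*(a - 2)*(a - 1)*(a^2 + 5*a + 6) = (a - 5)*(a - 2)*(a - 1)*(a + 2)*(a + 3)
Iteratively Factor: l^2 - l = (l - 1)*(l)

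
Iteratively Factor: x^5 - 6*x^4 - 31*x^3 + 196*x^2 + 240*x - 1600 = (x - 5)*(x^4 - x^3 - 36*x^2 + 16*x + 320) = (x - 5)^2*(x^3 + 4*x^2 - 16*x - 64) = (x - 5)^2*(x + 4)*(x^2 - 16) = (x - 5)^2*(x + 4)^2*(x - 4)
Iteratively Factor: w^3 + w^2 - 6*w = (w + 3)*(w^2 - 2*w) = (w - 2)*(w + 3)*(w)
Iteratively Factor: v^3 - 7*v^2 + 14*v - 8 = (v - 1)*(v^2 - 6*v + 8) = (v - 2)*(v - 1)*(v - 4)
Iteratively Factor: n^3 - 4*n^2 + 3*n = (n - 3)*(n^2 - n) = (n - 3)*(n - 1)*(n)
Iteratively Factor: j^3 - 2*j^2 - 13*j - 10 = (j - 5)*(j^2 + 3*j + 2) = (j - 5)*(j + 1)*(j + 2)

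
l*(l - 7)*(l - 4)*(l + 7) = l^4 - 4*l^3 - 49*l^2 + 196*l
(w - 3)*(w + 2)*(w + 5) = w^3 + 4*w^2 - 11*w - 30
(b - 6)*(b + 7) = b^2 + b - 42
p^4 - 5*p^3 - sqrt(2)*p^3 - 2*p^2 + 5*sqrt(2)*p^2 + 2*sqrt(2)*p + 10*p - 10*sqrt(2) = (p - 5)*(p - sqrt(2))^2*(p + sqrt(2))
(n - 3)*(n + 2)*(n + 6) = n^3 + 5*n^2 - 12*n - 36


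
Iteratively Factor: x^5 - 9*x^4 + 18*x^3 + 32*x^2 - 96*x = (x + 2)*(x^4 - 11*x^3 + 40*x^2 - 48*x) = (x - 3)*(x + 2)*(x^3 - 8*x^2 + 16*x) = (x - 4)*(x - 3)*(x + 2)*(x^2 - 4*x) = x*(x - 4)*(x - 3)*(x + 2)*(x - 4)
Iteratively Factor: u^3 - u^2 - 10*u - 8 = (u + 2)*(u^2 - 3*u - 4) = (u + 1)*(u + 2)*(u - 4)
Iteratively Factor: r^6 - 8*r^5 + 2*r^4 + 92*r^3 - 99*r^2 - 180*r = (r - 4)*(r^5 - 4*r^4 - 14*r^3 + 36*r^2 + 45*r) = (r - 4)*(r + 3)*(r^4 - 7*r^3 + 7*r^2 + 15*r) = (r - 4)*(r - 3)*(r + 3)*(r^3 - 4*r^2 - 5*r) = (r - 4)*(r - 3)*(r + 1)*(r + 3)*(r^2 - 5*r) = (r - 5)*(r - 4)*(r - 3)*(r + 1)*(r + 3)*(r)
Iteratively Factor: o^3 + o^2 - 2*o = (o - 1)*(o^2 + 2*o) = (o - 1)*(o + 2)*(o)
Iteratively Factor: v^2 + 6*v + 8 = (v + 2)*(v + 4)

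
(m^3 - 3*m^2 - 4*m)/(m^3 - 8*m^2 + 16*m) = (m + 1)/(m - 4)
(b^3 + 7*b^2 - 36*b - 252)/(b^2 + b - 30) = (b^2 + b - 42)/(b - 5)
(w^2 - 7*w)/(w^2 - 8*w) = (w - 7)/(w - 8)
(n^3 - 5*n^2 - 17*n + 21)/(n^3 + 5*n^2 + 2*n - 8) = (n^2 - 4*n - 21)/(n^2 + 6*n + 8)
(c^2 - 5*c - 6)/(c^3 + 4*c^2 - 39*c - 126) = (c + 1)/(c^2 + 10*c + 21)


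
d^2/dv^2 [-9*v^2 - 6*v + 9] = -18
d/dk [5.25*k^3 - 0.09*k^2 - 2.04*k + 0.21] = 15.75*k^2 - 0.18*k - 2.04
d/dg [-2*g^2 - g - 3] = -4*g - 1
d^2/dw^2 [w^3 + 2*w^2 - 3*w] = 6*w + 4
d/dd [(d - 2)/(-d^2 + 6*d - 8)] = 1/(d^2 - 8*d + 16)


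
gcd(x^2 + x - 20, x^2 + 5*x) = x + 5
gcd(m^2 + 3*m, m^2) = m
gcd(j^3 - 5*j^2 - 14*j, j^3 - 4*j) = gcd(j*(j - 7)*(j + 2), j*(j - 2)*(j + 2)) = j^2 + 2*j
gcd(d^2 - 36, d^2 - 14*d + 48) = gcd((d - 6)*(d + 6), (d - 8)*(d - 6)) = d - 6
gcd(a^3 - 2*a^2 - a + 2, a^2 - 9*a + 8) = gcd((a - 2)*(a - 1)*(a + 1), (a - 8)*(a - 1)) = a - 1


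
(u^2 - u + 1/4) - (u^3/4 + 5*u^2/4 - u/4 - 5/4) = -u^3/4 - u^2/4 - 3*u/4 + 3/2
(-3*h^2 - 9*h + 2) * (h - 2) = -3*h^3 - 3*h^2 + 20*h - 4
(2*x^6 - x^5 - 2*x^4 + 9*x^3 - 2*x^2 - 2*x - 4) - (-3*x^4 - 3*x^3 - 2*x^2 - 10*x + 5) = 2*x^6 - x^5 + x^4 + 12*x^3 + 8*x - 9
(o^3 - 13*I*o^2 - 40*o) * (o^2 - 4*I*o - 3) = o^5 - 17*I*o^4 - 95*o^3 + 199*I*o^2 + 120*o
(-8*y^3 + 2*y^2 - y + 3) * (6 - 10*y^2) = 80*y^5 - 20*y^4 - 38*y^3 - 18*y^2 - 6*y + 18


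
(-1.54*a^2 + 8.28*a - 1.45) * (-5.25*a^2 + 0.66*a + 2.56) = 8.085*a^4 - 44.4864*a^3 + 9.1349*a^2 + 20.2398*a - 3.712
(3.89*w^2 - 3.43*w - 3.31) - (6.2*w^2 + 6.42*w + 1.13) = -2.31*w^2 - 9.85*w - 4.44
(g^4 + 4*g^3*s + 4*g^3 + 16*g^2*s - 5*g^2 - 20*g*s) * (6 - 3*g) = -3*g^5 - 12*g^4*s - 6*g^4 - 24*g^3*s + 39*g^3 + 156*g^2*s - 30*g^2 - 120*g*s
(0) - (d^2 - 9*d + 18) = -d^2 + 9*d - 18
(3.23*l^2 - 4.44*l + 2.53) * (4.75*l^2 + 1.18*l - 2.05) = 15.3425*l^4 - 17.2786*l^3 + 0.156799999999999*l^2 + 12.0874*l - 5.1865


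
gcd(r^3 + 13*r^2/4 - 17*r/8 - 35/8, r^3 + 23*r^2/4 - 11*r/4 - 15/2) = r^2 - r/4 - 5/4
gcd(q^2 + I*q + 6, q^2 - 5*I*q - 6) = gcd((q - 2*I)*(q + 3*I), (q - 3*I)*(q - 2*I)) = q - 2*I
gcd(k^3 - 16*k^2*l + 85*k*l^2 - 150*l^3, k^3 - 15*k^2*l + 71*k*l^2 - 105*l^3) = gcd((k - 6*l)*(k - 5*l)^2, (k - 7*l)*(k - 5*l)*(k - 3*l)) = k - 5*l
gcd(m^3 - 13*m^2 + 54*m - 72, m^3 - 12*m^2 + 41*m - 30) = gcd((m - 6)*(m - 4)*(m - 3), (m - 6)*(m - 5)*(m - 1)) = m - 6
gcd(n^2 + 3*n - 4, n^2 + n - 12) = n + 4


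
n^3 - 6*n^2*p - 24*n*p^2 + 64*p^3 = (n - 8*p)*(n - 2*p)*(n + 4*p)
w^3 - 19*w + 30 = (w - 3)*(w - 2)*(w + 5)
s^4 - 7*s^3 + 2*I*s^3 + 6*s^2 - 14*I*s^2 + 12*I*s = s*(s - 6)*(s - 1)*(s + 2*I)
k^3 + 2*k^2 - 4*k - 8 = (k - 2)*(k + 2)^2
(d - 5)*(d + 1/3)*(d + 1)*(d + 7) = d^4 + 10*d^3/3 - 32*d^2 - 46*d - 35/3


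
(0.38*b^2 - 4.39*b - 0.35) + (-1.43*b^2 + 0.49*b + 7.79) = -1.05*b^2 - 3.9*b + 7.44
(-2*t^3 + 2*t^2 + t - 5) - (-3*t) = -2*t^3 + 2*t^2 + 4*t - 5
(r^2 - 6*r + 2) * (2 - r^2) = -r^4 + 6*r^3 - 12*r + 4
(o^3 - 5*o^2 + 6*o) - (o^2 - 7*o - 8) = o^3 - 6*o^2 + 13*o + 8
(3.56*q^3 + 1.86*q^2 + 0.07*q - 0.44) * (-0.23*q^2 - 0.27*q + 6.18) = -0.8188*q^5 - 1.389*q^4 + 21.4825*q^3 + 11.5771*q^2 + 0.5514*q - 2.7192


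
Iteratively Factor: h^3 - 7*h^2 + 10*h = (h)*(h^2 - 7*h + 10) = h*(h - 2)*(h - 5)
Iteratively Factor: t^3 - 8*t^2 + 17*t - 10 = (t - 2)*(t^2 - 6*t + 5) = (t - 5)*(t - 2)*(t - 1)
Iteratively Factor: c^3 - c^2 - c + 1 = (c + 1)*(c^2 - 2*c + 1) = (c - 1)*(c + 1)*(c - 1)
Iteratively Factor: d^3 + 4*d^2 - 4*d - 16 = (d + 2)*(d^2 + 2*d - 8) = (d + 2)*(d + 4)*(d - 2)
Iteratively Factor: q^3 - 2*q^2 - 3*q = (q - 3)*(q^2 + q) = (q - 3)*(q + 1)*(q)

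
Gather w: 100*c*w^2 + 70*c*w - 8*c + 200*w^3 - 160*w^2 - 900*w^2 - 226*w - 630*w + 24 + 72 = -8*c + 200*w^3 + w^2*(100*c - 1060) + w*(70*c - 856) + 96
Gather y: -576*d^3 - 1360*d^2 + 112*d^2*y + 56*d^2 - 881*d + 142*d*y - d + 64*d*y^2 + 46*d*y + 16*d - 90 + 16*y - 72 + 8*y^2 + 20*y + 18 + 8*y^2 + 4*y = -576*d^3 - 1304*d^2 - 866*d + y^2*(64*d + 16) + y*(112*d^2 + 188*d + 40) - 144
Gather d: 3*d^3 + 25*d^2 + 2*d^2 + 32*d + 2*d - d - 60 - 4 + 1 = 3*d^3 + 27*d^2 + 33*d - 63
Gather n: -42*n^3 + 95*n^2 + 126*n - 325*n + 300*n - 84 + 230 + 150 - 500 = -42*n^3 + 95*n^2 + 101*n - 204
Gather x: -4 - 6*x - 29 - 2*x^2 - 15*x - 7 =-2*x^2 - 21*x - 40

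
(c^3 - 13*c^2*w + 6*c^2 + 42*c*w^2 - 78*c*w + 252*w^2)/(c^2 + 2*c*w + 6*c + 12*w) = (c^2 - 13*c*w + 42*w^2)/(c + 2*w)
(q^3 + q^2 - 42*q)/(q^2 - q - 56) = q*(q - 6)/(q - 8)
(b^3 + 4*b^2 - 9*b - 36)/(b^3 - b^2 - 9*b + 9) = (b + 4)/(b - 1)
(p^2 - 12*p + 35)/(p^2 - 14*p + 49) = (p - 5)/(p - 7)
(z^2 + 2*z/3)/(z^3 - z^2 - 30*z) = (z + 2/3)/(z^2 - z - 30)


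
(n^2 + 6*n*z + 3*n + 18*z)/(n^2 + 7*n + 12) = (n + 6*z)/(n + 4)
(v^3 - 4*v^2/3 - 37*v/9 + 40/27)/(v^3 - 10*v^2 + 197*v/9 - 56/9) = (v + 5/3)/(v - 7)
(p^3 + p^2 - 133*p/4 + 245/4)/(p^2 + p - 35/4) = (2*p^2 + 7*p - 49)/(2*p + 7)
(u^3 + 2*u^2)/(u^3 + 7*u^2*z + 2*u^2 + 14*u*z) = u/(u + 7*z)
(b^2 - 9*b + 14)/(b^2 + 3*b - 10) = (b - 7)/(b + 5)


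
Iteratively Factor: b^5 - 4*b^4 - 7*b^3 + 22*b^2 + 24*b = (b - 4)*(b^4 - 7*b^2 - 6*b) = (b - 4)*(b - 3)*(b^3 + 3*b^2 + 2*b) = b*(b - 4)*(b - 3)*(b^2 + 3*b + 2) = b*(b - 4)*(b - 3)*(b + 2)*(b + 1)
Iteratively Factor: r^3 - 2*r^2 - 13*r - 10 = (r + 1)*(r^2 - 3*r - 10) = (r - 5)*(r + 1)*(r + 2)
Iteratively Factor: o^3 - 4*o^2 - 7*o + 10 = (o - 1)*(o^2 - 3*o - 10) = (o - 1)*(o + 2)*(o - 5)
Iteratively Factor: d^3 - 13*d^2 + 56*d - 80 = (d - 4)*(d^2 - 9*d + 20) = (d - 4)^2*(d - 5)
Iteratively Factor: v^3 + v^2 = (v)*(v^2 + v) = v*(v + 1)*(v)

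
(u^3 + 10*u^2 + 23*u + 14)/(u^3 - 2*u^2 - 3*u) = (u^2 + 9*u + 14)/(u*(u - 3))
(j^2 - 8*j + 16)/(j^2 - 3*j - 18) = (-j^2 + 8*j - 16)/(-j^2 + 3*j + 18)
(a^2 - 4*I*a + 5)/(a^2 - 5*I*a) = (a + I)/a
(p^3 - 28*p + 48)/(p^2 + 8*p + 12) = (p^2 - 6*p + 8)/(p + 2)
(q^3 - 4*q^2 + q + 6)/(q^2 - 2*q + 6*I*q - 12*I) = (q^2 - 2*q - 3)/(q + 6*I)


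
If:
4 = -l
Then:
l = -4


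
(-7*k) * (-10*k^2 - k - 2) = 70*k^3 + 7*k^2 + 14*k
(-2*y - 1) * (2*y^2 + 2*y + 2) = -4*y^3 - 6*y^2 - 6*y - 2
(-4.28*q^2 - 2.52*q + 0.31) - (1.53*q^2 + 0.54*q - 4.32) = -5.81*q^2 - 3.06*q + 4.63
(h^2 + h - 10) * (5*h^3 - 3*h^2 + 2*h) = 5*h^5 + 2*h^4 - 51*h^3 + 32*h^2 - 20*h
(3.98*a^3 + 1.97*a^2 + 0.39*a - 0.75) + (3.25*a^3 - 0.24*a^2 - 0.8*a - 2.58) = 7.23*a^3 + 1.73*a^2 - 0.41*a - 3.33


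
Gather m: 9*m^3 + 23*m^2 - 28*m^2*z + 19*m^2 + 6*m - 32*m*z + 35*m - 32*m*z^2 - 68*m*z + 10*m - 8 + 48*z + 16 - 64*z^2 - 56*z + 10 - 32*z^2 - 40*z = 9*m^3 + m^2*(42 - 28*z) + m*(-32*z^2 - 100*z + 51) - 96*z^2 - 48*z + 18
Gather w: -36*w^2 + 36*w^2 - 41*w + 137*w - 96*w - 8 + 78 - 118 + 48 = 0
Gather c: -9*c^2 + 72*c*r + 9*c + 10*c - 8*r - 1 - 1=-9*c^2 + c*(72*r + 19) - 8*r - 2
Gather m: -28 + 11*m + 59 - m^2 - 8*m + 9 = -m^2 + 3*m + 40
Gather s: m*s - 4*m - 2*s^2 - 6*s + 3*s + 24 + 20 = -4*m - 2*s^2 + s*(m - 3) + 44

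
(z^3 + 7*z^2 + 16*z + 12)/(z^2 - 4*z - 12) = (z^2 + 5*z + 6)/(z - 6)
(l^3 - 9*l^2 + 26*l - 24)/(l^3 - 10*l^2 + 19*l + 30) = (l^3 - 9*l^2 + 26*l - 24)/(l^3 - 10*l^2 + 19*l + 30)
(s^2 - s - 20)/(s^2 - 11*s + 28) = (s^2 - s - 20)/(s^2 - 11*s + 28)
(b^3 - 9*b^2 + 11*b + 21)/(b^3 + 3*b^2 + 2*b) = (b^2 - 10*b + 21)/(b*(b + 2))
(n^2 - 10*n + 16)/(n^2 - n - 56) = (n - 2)/(n + 7)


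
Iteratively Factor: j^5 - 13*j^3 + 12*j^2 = (j)*(j^4 - 13*j^2 + 12*j) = j^2*(j^3 - 13*j + 12) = j^2*(j - 3)*(j^2 + 3*j - 4) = j^2*(j - 3)*(j - 1)*(j + 4)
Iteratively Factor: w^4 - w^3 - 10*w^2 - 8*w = (w - 4)*(w^3 + 3*w^2 + 2*w) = w*(w - 4)*(w^2 + 3*w + 2) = w*(w - 4)*(w + 2)*(w + 1)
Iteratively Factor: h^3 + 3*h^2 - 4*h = (h)*(h^2 + 3*h - 4) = h*(h - 1)*(h + 4)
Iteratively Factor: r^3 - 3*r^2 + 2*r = (r - 2)*(r^2 - r) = r*(r - 2)*(r - 1)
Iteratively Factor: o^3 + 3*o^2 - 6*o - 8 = (o - 2)*(o^2 + 5*o + 4) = (o - 2)*(o + 4)*(o + 1)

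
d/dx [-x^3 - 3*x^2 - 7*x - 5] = -3*x^2 - 6*x - 7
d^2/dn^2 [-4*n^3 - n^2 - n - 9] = -24*n - 2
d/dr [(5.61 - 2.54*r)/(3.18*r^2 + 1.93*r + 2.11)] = (8.0772*r^2 - 35.6796*r - 16.1867)/(10.1124*r^4 + 12.2748*r^3 + 17.1445*r^2 + 8.1446*r + 4.4521)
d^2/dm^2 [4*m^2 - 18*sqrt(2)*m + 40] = 8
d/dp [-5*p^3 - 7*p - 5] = -15*p^2 - 7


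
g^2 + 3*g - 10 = (g - 2)*(g + 5)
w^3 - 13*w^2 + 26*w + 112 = (w - 8)*(w - 7)*(w + 2)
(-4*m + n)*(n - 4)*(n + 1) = -4*m*n^2 + 12*m*n + 16*m + n^3 - 3*n^2 - 4*n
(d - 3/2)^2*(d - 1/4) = d^3 - 13*d^2/4 + 3*d - 9/16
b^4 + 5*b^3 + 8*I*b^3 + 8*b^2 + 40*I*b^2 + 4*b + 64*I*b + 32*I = (b + 1)*(b + 2)^2*(b + 8*I)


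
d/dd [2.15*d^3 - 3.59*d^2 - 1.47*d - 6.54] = 6.45*d^2 - 7.18*d - 1.47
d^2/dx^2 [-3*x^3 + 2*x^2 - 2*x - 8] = 4 - 18*x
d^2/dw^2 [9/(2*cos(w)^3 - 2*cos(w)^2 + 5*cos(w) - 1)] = 9*((13*cos(w) - 8*cos(2*w) + 9*cos(3*w))*(2*cos(w)^3 - 2*cos(w)^2 + 5*cos(w) - 1)/2 + 2*(6*cos(w)^2 - 4*cos(w) + 5)^2*sin(w)^2)/(2*cos(w)^3 - 2*cos(w)^2 + 5*cos(w) - 1)^3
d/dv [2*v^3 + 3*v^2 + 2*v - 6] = 6*v^2 + 6*v + 2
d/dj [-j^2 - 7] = -2*j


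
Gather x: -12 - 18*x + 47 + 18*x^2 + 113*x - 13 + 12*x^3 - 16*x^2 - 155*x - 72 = 12*x^3 + 2*x^2 - 60*x - 50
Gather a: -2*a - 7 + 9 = 2 - 2*a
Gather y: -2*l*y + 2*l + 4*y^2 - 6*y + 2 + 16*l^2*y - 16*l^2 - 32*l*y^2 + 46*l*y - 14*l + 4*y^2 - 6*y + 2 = -16*l^2 - 12*l + y^2*(8 - 32*l) + y*(16*l^2 + 44*l - 12) + 4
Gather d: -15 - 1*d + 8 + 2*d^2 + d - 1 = 2*d^2 - 8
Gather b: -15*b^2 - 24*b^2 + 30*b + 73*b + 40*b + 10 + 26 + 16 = -39*b^2 + 143*b + 52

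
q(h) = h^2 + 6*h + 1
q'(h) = 2*h + 6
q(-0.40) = -1.24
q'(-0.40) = 5.20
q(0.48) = 4.11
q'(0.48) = 6.96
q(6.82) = 88.43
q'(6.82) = 19.64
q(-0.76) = -2.98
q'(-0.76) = 4.48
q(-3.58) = -7.66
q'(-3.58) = -1.16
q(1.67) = 13.81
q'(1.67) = 9.34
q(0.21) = 2.30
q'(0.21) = 6.42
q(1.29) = 10.40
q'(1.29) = 8.58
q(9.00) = 136.00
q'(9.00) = 24.00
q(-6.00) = 1.00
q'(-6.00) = -6.00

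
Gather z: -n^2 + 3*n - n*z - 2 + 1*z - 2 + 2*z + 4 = -n^2 + 3*n + z*(3 - n)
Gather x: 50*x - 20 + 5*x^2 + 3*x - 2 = 5*x^2 + 53*x - 22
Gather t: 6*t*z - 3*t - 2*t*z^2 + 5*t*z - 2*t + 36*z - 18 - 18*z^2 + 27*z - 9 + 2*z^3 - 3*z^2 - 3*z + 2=t*(-2*z^2 + 11*z - 5) + 2*z^3 - 21*z^2 + 60*z - 25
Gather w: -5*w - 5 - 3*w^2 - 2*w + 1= -3*w^2 - 7*w - 4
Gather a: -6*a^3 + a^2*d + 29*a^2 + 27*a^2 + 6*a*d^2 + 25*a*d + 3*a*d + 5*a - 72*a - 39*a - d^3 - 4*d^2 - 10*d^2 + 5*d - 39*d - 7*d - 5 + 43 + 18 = -6*a^3 + a^2*(d + 56) + a*(6*d^2 + 28*d - 106) - d^3 - 14*d^2 - 41*d + 56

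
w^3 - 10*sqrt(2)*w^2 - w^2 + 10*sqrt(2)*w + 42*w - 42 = (w - 1)*(w - 7*sqrt(2))*(w - 3*sqrt(2))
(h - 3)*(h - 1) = h^2 - 4*h + 3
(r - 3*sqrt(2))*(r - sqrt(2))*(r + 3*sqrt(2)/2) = r^3 - 5*sqrt(2)*r^2/2 - 6*r + 9*sqrt(2)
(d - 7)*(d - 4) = d^2 - 11*d + 28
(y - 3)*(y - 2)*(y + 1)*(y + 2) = y^4 - 2*y^3 - 7*y^2 + 8*y + 12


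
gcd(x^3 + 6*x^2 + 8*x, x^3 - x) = x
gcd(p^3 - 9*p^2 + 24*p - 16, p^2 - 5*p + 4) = p^2 - 5*p + 4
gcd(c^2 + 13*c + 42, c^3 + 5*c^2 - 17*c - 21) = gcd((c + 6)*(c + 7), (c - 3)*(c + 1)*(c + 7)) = c + 7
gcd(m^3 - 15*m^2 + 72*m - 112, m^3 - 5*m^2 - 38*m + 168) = m^2 - 11*m + 28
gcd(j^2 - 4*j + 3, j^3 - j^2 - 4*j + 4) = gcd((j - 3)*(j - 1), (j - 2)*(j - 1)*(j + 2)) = j - 1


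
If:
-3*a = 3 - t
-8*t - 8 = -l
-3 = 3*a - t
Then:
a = t/3 - 1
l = 8*t + 8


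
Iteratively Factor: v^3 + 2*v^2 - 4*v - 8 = (v - 2)*(v^2 + 4*v + 4) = (v - 2)*(v + 2)*(v + 2)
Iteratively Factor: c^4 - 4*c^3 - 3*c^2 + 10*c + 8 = (c + 1)*(c^3 - 5*c^2 + 2*c + 8) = (c - 2)*(c + 1)*(c^2 - 3*c - 4) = (c - 2)*(c + 1)^2*(c - 4)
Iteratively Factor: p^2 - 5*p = (p - 5)*(p)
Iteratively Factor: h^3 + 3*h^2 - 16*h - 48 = (h - 4)*(h^2 + 7*h + 12) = (h - 4)*(h + 4)*(h + 3)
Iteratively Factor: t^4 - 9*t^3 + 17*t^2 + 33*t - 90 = (t - 5)*(t^3 - 4*t^2 - 3*t + 18) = (t - 5)*(t - 3)*(t^2 - t - 6) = (t - 5)*(t - 3)^2*(t + 2)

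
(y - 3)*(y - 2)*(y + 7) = y^3 + 2*y^2 - 29*y + 42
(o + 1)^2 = o^2 + 2*o + 1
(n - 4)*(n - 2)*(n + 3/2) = n^3 - 9*n^2/2 - n + 12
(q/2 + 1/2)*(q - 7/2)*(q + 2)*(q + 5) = q^4/2 + 9*q^3/4 - 11*q^2/2 - 99*q/4 - 35/2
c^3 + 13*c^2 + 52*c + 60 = (c + 2)*(c + 5)*(c + 6)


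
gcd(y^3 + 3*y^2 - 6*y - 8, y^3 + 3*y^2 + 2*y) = y + 1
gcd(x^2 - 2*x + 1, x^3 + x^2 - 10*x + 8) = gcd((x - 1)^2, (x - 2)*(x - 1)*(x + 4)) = x - 1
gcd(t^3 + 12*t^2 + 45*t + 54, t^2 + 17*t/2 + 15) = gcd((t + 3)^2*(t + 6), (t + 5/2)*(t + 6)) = t + 6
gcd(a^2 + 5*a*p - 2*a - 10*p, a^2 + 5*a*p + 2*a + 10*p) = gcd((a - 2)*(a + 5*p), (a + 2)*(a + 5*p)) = a + 5*p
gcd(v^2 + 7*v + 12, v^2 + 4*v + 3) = v + 3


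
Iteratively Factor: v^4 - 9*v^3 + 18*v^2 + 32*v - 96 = (v - 4)*(v^3 - 5*v^2 - 2*v + 24) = (v - 4)*(v - 3)*(v^2 - 2*v - 8) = (v - 4)*(v - 3)*(v + 2)*(v - 4)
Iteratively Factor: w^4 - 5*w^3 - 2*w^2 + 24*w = (w - 4)*(w^3 - w^2 - 6*w) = (w - 4)*(w + 2)*(w^2 - 3*w) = (w - 4)*(w - 3)*(w + 2)*(w)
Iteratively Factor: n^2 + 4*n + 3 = (n + 1)*(n + 3)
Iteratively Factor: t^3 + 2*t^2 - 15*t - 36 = (t + 3)*(t^2 - t - 12) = (t + 3)^2*(t - 4)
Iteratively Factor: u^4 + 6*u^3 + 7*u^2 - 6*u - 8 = (u - 1)*(u^3 + 7*u^2 + 14*u + 8) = (u - 1)*(u + 4)*(u^2 + 3*u + 2) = (u - 1)*(u + 2)*(u + 4)*(u + 1)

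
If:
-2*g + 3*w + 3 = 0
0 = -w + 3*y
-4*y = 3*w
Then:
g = 3/2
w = 0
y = 0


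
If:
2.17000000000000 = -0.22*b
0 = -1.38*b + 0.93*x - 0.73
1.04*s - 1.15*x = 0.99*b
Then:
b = -9.86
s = -24.71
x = -13.85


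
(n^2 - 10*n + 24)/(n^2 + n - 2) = (n^2 - 10*n + 24)/(n^2 + n - 2)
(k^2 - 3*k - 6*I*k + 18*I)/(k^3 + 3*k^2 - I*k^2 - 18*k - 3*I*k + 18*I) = (k - 6*I)/(k^2 + k*(6 - I) - 6*I)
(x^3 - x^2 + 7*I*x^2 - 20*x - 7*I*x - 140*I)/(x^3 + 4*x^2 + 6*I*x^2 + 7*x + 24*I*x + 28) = (x - 5)/(x - I)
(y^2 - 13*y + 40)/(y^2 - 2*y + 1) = (y^2 - 13*y + 40)/(y^2 - 2*y + 1)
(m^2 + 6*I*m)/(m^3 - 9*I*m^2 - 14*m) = (m + 6*I)/(m^2 - 9*I*m - 14)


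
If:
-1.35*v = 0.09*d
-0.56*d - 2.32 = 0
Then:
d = -4.14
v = 0.28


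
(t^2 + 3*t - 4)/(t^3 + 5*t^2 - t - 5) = (t + 4)/(t^2 + 6*t + 5)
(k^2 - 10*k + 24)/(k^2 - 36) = (k - 4)/(k + 6)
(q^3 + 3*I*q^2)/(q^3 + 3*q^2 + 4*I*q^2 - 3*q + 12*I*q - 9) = q^2/(q^2 + q*(3 + I) + 3*I)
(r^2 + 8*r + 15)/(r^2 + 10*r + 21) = (r + 5)/(r + 7)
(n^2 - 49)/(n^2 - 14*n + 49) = (n + 7)/(n - 7)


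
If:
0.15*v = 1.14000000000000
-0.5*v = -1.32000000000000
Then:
No Solution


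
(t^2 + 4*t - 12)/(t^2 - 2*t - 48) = (t - 2)/(t - 8)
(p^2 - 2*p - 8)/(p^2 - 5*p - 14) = (p - 4)/(p - 7)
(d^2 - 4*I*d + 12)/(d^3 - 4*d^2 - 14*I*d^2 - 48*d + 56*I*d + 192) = (d + 2*I)/(d^2 + d*(-4 - 8*I) + 32*I)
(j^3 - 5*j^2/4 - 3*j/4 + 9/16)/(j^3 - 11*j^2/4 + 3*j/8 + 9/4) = (j - 1/2)/(j - 2)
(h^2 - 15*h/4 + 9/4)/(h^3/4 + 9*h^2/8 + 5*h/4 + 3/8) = 2*(4*h^2 - 15*h + 9)/(2*h^3 + 9*h^2 + 10*h + 3)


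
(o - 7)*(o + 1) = o^2 - 6*o - 7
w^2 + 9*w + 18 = (w + 3)*(w + 6)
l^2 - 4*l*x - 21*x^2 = (l - 7*x)*(l + 3*x)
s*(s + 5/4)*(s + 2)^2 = s^4 + 21*s^3/4 + 9*s^2 + 5*s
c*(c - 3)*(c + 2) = c^3 - c^2 - 6*c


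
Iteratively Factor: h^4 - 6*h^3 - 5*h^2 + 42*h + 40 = (h - 4)*(h^3 - 2*h^2 - 13*h - 10) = (h - 4)*(h + 2)*(h^2 - 4*h - 5) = (h - 5)*(h - 4)*(h + 2)*(h + 1)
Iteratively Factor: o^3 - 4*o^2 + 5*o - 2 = (o - 1)*(o^2 - 3*o + 2) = (o - 1)^2*(o - 2)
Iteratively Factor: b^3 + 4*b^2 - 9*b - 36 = (b + 4)*(b^2 - 9) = (b - 3)*(b + 4)*(b + 3)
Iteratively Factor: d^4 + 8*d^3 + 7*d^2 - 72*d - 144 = (d + 4)*(d^3 + 4*d^2 - 9*d - 36) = (d + 3)*(d + 4)*(d^2 + d - 12) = (d - 3)*(d + 3)*(d + 4)*(d + 4)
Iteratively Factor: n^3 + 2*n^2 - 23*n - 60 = (n - 5)*(n^2 + 7*n + 12) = (n - 5)*(n + 3)*(n + 4)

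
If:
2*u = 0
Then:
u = 0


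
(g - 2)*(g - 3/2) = g^2 - 7*g/2 + 3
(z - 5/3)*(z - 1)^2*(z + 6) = z^4 + 7*z^3/3 - 53*z^2/3 + 73*z/3 - 10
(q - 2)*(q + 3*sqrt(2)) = q^2 - 2*q + 3*sqrt(2)*q - 6*sqrt(2)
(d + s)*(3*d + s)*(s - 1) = 3*d^2*s - 3*d^2 + 4*d*s^2 - 4*d*s + s^3 - s^2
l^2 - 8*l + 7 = (l - 7)*(l - 1)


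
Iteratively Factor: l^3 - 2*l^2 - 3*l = (l)*(l^2 - 2*l - 3) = l*(l + 1)*(l - 3)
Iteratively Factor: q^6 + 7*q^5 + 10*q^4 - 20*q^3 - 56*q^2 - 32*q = (q + 2)*(q^5 + 5*q^4 - 20*q^2 - 16*q) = q*(q + 2)*(q^4 + 5*q^3 - 20*q - 16) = q*(q + 2)^2*(q^3 + 3*q^2 - 6*q - 8) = q*(q + 1)*(q + 2)^2*(q^2 + 2*q - 8) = q*(q + 1)*(q + 2)^2*(q + 4)*(q - 2)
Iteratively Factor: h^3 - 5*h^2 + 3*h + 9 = (h - 3)*(h^2 - 2*h - 3) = (h - 3)^2*(h + 1)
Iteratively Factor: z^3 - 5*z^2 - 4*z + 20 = (z - 2)*(z^2 - 3*z - 10) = (z - 5)*(z - 2)*(z + 2)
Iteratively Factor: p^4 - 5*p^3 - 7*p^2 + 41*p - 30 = (p + 3)*(p^3 - 8*p^2 + 17*p - 10) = (p - 5)*(p + 3)*(p^2 - 3*p + 2) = (p - 5)*(p - 2)*(p + 3)*(p - 1)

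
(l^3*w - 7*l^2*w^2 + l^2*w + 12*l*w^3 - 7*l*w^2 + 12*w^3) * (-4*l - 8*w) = -4*l^4*w + 20*l^3*w^2 - 4*l^3*w + 8*l^2*w^3 + 20*l^2*w^2 - 96*l*w^4 + 8*l*w^3 - 96*w^4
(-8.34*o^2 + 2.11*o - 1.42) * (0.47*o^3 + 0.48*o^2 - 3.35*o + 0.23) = -3.9198*o^5 - 3.0115*o^4 + 28.2844*o^3 - 9.6683*o^2 + 5.2423*o - 0.3266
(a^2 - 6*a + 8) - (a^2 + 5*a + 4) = 4 - 11*a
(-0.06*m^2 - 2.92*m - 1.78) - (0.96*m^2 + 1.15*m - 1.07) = -1.02*m^2 - 4.07*m - 0.71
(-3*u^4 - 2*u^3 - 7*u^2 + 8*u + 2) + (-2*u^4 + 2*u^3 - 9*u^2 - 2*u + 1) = -5*u^4 - 16*u^2 + 6*u + 3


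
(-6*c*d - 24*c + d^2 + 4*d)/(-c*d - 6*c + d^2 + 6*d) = (6*c*d + 24*c - d^2 - 4*d)/(c*d + 6*c - d^2 - 6*d)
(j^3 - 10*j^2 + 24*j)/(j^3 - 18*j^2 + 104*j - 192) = j/(j - 8)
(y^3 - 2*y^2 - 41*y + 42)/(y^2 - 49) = (y^2 + 5*y - 6)/(y + 7)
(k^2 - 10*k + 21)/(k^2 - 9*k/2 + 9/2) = 2*(k - 7)/(2*k - 3)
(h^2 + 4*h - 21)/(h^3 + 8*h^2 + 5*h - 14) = (h - 3)/(h^2 + h - 2)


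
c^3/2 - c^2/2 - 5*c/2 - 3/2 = (c/2 + 1/2)*(c - 3)*(c + 1)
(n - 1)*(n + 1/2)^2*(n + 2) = n^4 + 2*n^3 - 3*n^2/4 - 7*n/4 - 1/2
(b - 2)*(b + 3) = b^2 + b - 6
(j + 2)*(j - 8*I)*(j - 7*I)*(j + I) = j^4 + 2*j^3 - 14*I*j^3 - 41*j^2 - 28*I*j^2 - 82*j - 56*I*j - 112*I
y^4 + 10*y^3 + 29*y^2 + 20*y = y*(y + 1)*(y + 4)*(y + 5)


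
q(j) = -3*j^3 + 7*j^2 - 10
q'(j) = -9*j^2 + 14*j = j*(14 - 9*j)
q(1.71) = -4.53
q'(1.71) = -2.38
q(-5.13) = 579.24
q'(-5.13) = -308.67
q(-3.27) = 169.75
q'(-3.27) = -142.02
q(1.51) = -4.37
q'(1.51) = 0.62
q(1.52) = -4.36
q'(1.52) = 0.49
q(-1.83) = 31.83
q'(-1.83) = -55.76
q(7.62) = -930.90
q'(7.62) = -415.90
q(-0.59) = -6.95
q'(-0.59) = -11.39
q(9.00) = -1630.00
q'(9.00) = -603.00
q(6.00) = -406.00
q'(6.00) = -240.00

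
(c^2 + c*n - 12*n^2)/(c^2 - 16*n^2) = (c - 3*n)/(c - 4*n)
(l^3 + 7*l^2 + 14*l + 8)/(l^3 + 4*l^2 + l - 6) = (l^2 + 5*l + 4)/(l^2 + 2*l - 3)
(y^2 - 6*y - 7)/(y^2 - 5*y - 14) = (y + 1)/(y + 2)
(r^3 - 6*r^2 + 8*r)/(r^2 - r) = (r^2 - 6*r + 8)/(r - 1)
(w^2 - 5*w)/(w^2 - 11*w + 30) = w/(w - 6)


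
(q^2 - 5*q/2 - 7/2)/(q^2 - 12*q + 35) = (2*q^2 - 5*q - 7)/(2*(q^2 - 12*q + 35))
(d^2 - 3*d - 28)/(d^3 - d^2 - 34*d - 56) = 1/(d + 2)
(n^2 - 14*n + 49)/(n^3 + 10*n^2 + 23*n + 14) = (n^2 - 14*n + 49)/(n^3 + 10*n^2 + 23*n + 14)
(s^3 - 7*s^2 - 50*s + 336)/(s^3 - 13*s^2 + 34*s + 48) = (s + 7)/(s + 1)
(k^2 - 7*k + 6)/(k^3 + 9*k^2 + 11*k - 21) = (k - 6)/(k^2 + 10*k + 21)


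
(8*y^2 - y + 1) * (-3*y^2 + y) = -24*y^4 + 11*y^3 - 4*y^2 + y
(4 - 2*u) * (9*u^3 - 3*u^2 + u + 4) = -18*u^4 + 42*u^3 - 14*u^2 - 4*u + 16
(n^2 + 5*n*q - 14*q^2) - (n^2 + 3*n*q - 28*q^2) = 2*n*q + 14*q^2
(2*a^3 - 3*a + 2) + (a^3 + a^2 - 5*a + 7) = 3*a^3 + a^2 - 8*a + 9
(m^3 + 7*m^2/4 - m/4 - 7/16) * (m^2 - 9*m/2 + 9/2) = m^5 - 11*m^4/4 - 29*m^3/8 + 137*m^2/16 + 27*m/32 - 63/32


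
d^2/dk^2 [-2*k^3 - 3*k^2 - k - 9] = -12*k - 6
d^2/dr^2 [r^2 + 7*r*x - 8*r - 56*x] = 2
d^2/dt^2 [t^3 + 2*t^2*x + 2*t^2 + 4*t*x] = 6*t + 4*x + 4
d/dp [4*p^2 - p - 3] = 8*p - 1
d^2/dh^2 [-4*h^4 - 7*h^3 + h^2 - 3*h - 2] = -48*h^2 - 42*h + 2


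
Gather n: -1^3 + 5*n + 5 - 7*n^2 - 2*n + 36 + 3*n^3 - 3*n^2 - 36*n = 3*n^3 - 10*n^2 - 33*n + 40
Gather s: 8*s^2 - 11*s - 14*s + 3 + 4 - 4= 8*s^2 - 25*s + 3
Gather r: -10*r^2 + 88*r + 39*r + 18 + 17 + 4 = -10*r^2 + 127*r + 39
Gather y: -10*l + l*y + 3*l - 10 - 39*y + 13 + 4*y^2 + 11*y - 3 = -7*l + 4*y^2 + y*(l - 28)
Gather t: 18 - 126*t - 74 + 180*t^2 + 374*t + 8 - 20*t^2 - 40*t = 160*t^2 + 208*t - 48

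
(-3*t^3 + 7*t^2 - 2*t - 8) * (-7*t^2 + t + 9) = 21*t^5 - 52*t^4 - 6*t^3 + 117*t^2 - 26*t - 72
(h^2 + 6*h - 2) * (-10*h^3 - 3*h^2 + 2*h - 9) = -10*h^5 - 63*h^4 + 4*h^3 + 9*h^2 - 58*h + 18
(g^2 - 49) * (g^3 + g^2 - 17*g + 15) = g^5 + g^4 - 66*g^3 - 34*g^2 + 833*g - 735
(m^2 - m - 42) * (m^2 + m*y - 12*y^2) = m^4 + m^3*y - m^3 - 12*m^2*y^2 - m^2*y - 42*m^2 + 12*m*y^2 - 42*m*y + 504*y^2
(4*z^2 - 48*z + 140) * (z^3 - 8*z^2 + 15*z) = 4*z^5 - 80*z^4 + 584*z^3 - 1840*z^2 + 2100*z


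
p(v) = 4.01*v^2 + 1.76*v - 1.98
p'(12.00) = 98.00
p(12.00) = 596.58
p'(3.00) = 25.82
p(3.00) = 39.39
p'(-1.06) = -6.74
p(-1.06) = 0.66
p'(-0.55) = -2.65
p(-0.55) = -1.73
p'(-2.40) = -17.49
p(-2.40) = 16.89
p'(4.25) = 35.84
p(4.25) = 77.93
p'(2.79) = 24.14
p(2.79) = 34.14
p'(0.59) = 6.49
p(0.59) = 0.45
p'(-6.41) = -49.65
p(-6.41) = 151.50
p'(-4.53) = -34.57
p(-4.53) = 72.34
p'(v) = 8.02*v + 1.76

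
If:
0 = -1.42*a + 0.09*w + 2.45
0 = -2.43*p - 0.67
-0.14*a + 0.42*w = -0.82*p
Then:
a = 1.80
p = -0.28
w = 1.14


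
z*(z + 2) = z^2 + 2*z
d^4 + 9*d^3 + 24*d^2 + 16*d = d*(d + 1)*(d + 4)^2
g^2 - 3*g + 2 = (g - 2)*(g - 1)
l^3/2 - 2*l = l*(l/2 + 1)*(l - 2)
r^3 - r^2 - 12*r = r*(r - 4)*(r + 3)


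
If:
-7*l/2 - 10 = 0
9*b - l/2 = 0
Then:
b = -10/63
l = -20/7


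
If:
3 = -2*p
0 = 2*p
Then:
No Solution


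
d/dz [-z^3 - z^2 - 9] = z*(-3*z - 2)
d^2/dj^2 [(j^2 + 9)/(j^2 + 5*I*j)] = 2*(-5*I*j^3 + 27*j^2 + 135*I*j - 225)/(j^3*(j^3 + 15*I*j^2 - 75*j - 125*I))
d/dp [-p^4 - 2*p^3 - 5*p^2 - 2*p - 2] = -4*p^3 - 6*p^2 - 10*p - 2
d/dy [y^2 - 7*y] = 2*y - 7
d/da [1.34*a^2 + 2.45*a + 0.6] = 2.68*a + 2.45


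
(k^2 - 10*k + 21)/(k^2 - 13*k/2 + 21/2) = 2*(k - 7)/(2*k - 7)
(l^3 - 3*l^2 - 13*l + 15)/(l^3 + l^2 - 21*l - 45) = (l - 1)/(l + 3)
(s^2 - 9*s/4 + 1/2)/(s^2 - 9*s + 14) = (s - 1/4)/(s - 7)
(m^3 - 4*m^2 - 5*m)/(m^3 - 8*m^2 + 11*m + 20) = m/(m - 4)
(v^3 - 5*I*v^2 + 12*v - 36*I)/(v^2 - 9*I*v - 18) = (v^2 + I*v + 6)/(v - 3*I)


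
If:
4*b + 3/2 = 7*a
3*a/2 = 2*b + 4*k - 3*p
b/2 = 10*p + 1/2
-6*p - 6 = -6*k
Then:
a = -509/334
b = -508/167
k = 533/668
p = -135/668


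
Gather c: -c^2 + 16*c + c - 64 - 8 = -c^2 + 17*c - 72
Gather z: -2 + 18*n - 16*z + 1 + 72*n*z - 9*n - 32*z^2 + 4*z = 9*n - 32*z^2 + z*(72*n - 12) - 1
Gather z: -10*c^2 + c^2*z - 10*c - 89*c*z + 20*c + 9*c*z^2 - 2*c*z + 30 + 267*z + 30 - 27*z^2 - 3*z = -10*c^2 + 10*c + z^2*(9*c - 27) + z*(c^2 - 91*c + 264) + 60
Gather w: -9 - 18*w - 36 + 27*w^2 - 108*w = 27*w^2 - 126*w - 45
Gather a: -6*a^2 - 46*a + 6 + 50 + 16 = -6*a^2 - 46*a + 72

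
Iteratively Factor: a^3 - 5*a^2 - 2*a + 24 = (a + 2)*(a^2 - 7*a + 12) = (a - 3)*(a + 2)*(a - 4)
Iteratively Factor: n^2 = (n)*(n)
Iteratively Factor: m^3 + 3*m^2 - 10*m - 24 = (m - 3)*(m^2 + 6*m + 8) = (m - 3)*(m + 4)*(m + 2)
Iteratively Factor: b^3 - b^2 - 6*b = (b - 3)*(b^2 + 2*b) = b*(b - 3)*(b + 2)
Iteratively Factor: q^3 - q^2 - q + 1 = (q - 1)*(q^2 - 1) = (q - 1)^2*(q + 1)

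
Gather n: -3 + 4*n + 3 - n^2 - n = -n^2 + 3*n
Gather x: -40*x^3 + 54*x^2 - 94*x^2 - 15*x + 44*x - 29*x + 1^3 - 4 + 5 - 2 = -40*x^3 - 40*x^2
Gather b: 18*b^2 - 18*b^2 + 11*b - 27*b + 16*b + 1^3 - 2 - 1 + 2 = 0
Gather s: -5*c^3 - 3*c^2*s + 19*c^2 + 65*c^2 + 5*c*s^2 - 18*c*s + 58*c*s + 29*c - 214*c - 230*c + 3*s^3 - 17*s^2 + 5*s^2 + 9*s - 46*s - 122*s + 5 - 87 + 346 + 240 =-5*c^3 + 84*c^2 - 415*c + 3*s^3 + s^2*(5*c - 12) + s*(-3*c^2 + 40*c - 159) + 504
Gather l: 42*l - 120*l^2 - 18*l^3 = -18*l^3 - 120*l^2 + 42*l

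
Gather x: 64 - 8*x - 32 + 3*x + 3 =35 - 5*x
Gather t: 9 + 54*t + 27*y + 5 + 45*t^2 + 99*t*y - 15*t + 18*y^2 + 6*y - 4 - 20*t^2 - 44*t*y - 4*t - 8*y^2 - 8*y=25*t^2 + t*(55*y + 35) + 10*y^2 + 25*y + 10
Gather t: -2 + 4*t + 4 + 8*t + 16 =12*t + 18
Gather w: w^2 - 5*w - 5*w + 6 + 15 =w^2 - 10*w + 21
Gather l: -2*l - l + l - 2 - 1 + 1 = -2*l - 2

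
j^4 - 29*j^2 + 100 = (j - 5)*(j - 2)*(j + 2)*(j + 5)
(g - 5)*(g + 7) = g^2 + 2*g - 35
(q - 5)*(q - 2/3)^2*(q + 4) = q^4 - 7*q^3/3 - 164*q^2/9 + 236*q/9 - 80/9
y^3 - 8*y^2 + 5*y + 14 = (y - 7)*(y - 2)*(y + 1)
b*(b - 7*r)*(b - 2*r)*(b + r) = b^4 - 8*b^3*r + 5*b^2*r^2 + 14*b*r^3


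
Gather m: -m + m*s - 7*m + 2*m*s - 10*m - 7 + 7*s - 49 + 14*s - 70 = m*(3*s - 18) + 21*s - 126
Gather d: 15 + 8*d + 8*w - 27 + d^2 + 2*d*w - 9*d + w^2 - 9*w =d^2 + d*(2*w - 1) + w^2 - w - 12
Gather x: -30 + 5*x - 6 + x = 6*x - 36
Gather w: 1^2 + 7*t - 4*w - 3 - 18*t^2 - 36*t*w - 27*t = -18*t^2 - 20*t + w*(-36*t - 4) - 2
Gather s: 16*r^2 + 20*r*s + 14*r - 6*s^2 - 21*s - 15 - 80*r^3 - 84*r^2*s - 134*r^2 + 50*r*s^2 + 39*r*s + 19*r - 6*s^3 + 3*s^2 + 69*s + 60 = -80*r^3 - 118*r^2 + 33*r - 6*s^3 + s^2*(50*r - 3) + s*(-84*r^2 + 59*r + 48) + 45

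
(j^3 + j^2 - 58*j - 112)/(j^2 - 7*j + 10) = (j^3 + j^2 - 58*j - 112)/(j^2 - 7*j + 10)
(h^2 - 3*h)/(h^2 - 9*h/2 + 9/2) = 2*h/(2*h - 3)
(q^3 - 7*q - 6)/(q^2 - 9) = (q^2 + 3*q + 2)/(q + 3)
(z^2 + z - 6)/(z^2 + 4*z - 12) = (z + 3)/(z + 6)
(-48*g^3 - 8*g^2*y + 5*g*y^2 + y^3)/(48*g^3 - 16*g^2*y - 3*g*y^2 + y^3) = (4*g + y)/(-4*g + y)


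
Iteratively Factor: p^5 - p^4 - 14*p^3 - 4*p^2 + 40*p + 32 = (p + 2)*(p^4 - 3*p^3 - 8*p^2 + 12*p + 16) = (p + 2)^2*(p^3 - 5*p^2 + 2*p + 8) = (p - 4)*(p + 2)^2*(p^2 - p - 2) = (p - 4)*(p + 1)*(p + 2)^2*(p - 2)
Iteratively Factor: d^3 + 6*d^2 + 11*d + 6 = (d + 1)*(d^2 + 5*d + 6) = (d + 1)*(d + 2)*(d + 3)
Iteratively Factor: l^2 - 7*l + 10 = (l - 5)*(l - 2)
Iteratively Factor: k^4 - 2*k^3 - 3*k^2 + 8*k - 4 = (k - 1)*(k^3 - k^2 - 4*k + 4) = (k - 1)*(k + 2)*(k^2 - 3*k + 2) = (k - 2)*(k - 1)*(k + 2)*(k - 1)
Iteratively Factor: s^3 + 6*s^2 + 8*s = (s)*(s^2 + 6*s + 8) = s*(s + 2)*(s + 4)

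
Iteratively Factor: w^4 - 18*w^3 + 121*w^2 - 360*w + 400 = (w - 5)*(w^3 - 13*w^2 + 56*w - 80) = (w - 5)*(w - 4)*(w^2 - 9*w + 20) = (w - 5)*(w - 4)^2*(w - 5)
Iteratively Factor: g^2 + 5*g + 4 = (g + 1)*(g + 4)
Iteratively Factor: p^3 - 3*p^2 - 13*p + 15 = (p - 5)*(p^2 + 2*p - 3) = (p - 5)*(p + 3)*(p - 1)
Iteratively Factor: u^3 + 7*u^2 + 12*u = (u + 4)*(u^2 + 3*u) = (u + 3)*(u + 4)*(u)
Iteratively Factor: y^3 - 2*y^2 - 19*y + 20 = (y + 4)*(y^2 - 6*y + 5) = (y - 1)*(y + 4)*(y - 5)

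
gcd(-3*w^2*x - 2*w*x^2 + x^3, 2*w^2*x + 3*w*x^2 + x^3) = w*x + x^2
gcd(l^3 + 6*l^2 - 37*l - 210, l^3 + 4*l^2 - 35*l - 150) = l^2 - l - 30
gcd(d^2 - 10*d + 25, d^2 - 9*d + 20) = d - 5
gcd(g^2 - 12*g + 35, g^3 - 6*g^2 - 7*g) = g - 7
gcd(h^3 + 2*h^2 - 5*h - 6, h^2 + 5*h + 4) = h + 1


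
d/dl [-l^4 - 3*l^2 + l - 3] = -4*l^3 - 6*l + 1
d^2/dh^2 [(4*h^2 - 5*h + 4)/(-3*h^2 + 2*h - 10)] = 14*(3*h^3 + 36*h^2 - 54*h - 28)/(27*h^6 - 54*h^5 + 306*h^4 - 368*h^3 + 1020*h^2 - 600*h + 1000)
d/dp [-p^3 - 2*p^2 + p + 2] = -3*p^2 - 4*p + 1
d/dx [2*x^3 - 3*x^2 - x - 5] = 6*x^2 - 6*x - 1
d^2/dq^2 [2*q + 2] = 0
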